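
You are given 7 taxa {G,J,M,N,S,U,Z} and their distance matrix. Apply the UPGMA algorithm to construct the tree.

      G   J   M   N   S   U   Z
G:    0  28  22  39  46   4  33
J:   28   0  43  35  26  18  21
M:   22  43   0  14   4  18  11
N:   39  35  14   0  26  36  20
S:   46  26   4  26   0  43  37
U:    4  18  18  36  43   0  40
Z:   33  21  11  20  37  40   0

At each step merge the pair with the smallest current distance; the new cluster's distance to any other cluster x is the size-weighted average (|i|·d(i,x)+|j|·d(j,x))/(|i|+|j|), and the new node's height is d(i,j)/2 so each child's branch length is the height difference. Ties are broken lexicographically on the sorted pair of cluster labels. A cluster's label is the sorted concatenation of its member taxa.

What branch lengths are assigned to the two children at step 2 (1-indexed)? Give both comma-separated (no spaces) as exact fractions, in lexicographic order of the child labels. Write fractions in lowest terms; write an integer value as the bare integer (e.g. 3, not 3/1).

2,2

1. join G+U (d=4) ⇒ GU; edges |G|=2, |U|=2
  updated: d(GU,J)=23, d(GU,M)=20, d(GU,N)=75/2, d(GU,S)=89/2, d(GU,Z)=73/2
2. join M+S (d=4) ⇒ MS; edges |M|=2, |S|=2
  updated: d(GU,MS)=129/4, d(J,MS)=69/2, d(MS,N)=20, d(MS,Z)=24
3. join MS+N (d=20) ⇒ MNS; edges |MS|=8, |N|=10
  updated: d(GU,MNS)=34, d(J,MNS)=104/3, d(MNS,Z)=68/3
4. join J+Z (d=21) ⇒ JZ; edges |J|=21/2, |Z|=21/2
  updated: d(GU,JZ)=119/4, d(JZ,MNS)=86/3
5. join JZ+MNS (d=86/3) ⇒ JMNSZ; edges |JZ|=23/6, |MNS|=13/3
  updated: d(GU,JMNSZ)=323/10
6. join GU+JMNSZ (d=323/10) ⇒ GJMNSUZ; edges |GU|=283/20, |JMNSZ|=109/60
final tree: ((G:2,U:2):283/20,((J:21/2,Z:21/2):23/6,((M:2,S:2):8,N:10):13/3):109/60)
total length: 1067/15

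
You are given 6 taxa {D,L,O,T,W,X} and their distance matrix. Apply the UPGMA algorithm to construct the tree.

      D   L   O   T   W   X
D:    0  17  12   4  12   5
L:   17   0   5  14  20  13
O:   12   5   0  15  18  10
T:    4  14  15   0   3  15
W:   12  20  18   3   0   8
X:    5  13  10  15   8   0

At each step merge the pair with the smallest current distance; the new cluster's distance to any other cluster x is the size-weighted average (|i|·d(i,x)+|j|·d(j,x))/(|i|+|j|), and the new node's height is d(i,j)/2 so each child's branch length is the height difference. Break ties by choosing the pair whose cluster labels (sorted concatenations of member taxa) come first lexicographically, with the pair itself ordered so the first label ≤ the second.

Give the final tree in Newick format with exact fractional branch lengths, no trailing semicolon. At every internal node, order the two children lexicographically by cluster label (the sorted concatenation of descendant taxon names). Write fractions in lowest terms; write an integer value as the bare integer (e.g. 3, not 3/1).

(((D:5/2,X:5/2):19/8,(T:3/2,W:3/2):27/8):41/16,(L:5/2,O:5/2):79/16)

step 1: merge (T,W) at d=3; branch lengths T→3/2, W→3/2; new cluster TW
  updated: d(D,TW)=8, d(L,TW)=17, d(O,TW)=33/2, d(TW,X)=23/2
step 2: merge (D,X) at d=5; branch lengths D→5/2, X→5/2; new cluster DX
  updated: d(DX,L)=15, d(DX,O)=11, d(DX,TW)=39/4
step 3: merge (L,O) at d=5; branch lengths L→5/2, O→5/2; new cluster LO
  updated: d(DX,LO)=13, d(LO,TW)=67/4
step 4: merge (DX,TW) at d=39/4; branch lengths DX→19/8, TW→27/8; new cluster DTWX
  updated: d(DTWX,LO)=119/8
step 5: merge (DTWX,LO) at d=119/8; branch lengths DTWX→41/16, LO→79/16; new cluster DLOTWX
final tree: (((D:5/2,X:5/2):19/8,(T:3/2,W:3/2):27/8):41/16,(L:5/2,O:5/2):79/16)
total length: 105/4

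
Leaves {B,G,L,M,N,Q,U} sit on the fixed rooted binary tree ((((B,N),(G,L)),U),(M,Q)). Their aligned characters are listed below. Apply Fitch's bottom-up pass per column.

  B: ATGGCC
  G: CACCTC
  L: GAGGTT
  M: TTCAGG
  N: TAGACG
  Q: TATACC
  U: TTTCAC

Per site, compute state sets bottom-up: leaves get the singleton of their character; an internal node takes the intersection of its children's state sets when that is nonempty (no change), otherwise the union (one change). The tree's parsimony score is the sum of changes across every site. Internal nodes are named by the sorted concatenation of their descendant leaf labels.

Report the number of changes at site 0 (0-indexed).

[col 0] BN: children B:{A}, N:{T} ∪→ {A,T}; cost 1
[col 0] GL: children G:{C}, L:{G} ∪→ {C,G}; cost 1
[col 0] BGLN: children BN:{A,T}, GL:{C,G} ∪→ {A,C,G,T}; cost 1
[col 0] BGLNU: children BGLN:{A,C,G,T}, U:{T} ∩→ {T}; cost 0
[col 0] MQ: children M:{T}, Q:{T} ∩→ {T}; cost 0
[col 0] BGLMNQU: children BGLNU:{T}, MQ:{T} ∩→ {T}; cost 0
[col 1] BN: children B:{T}, N:{A} ∪→ {A,T}; cost 1
[col 1] GL: children G:{A}, L:{A} ∩→ {A}; cost 0
[col 1] BGLN: children BN:{A,T}, GL:{A} ∩→ {A}; cost 0
[col 1] BGLNU: children BGLN:{A}, U:{T} ∪→ {A,T}; cost 1
[col 1] MQ: children M:{T}, Q:{A} ∪→ {A,T}; cost 1
[col 1] BGLMNQU: children BGLNU:{A,T}, MQ:{A,T} ∩→ {A,T}; cost 0
[col 2] BN: children B:{G}, N:{G} ∩→ {G}; cost 0
[col 2] GL: children G:{C}, L:{G} ∪→ {C,G}; cost 1
[col 2] BGLN: children BN:{G}, GL:{C,G} ∩→ {G}; cost 0
[col 2] BGLNU: children BGLN:{G}, U:{T} ∪→ {G,T}; cost 1
[col 2] MQ: children M:{C}, Q:{T} ∪→ {C,T}; cost 1
[col 2] BGLMNQU: children BGLNU:{G,T}, MQ:{C,T} ∩→ {T}; cost 0
[col 3] BN: children B:{G}, N:{A} ∪→ {A,G}; cost 1
[col 3] GL: children G:{C}, L:{G} ∪→ {C,G}; cost 1
[col 3] BGLN: children BN:{A,G}, GL:{C,G} ∩→ {G}; cost 0
[col 3] BGLNU: children BGLN:{G}, U:{C} ∪→ {C,G}; cost 1
[col 3] MQ: children M:{A}, Q:{A} ∩→ {A}; cost 0
[col 3] BGLMNQU: children BGLNU:{C,G}, MQ:{A} ∪→ {A,C,G}; cost 1
[col 4] BN: children B:{C}, N:{C} ∩→ {C}; cost 0
[col 4] GL: children G:{T}, L:{T} ∩→ {T}; cost 0
[col 4] BGLN: children BN:{C}, GL:{T} ∪→ {C,T}; cost 1
[col 4] BGLNU: children BGLN:{C,T}, U:{A} ∪→ {A,C,T}; cost 1
[col 4] MQ: children M:{G}, Q:{C} ∪→ {C,G}; cost 1
[col 4] BGLMNQU: children BGLNU:{A,C,T}, MQ:{C,G} ∩→ {C}; cost 0
[col 5] BN: children B:{C}, N:{G} ∪→ {C,G}; cost 1
[col 5] GL: children G:{C}, L:{T} ∪→ {C,T}; cost 1
[col 5] BGLN: children BN:{C,G}, GL:{C,T} ∩→ {C}; cost 0
[col 5] BGLNU: children BGLN:{C}, U:{C} ∩→ {C}; cost 0
[col 5] MQ: children M:{G}, Q:{C} ∪→ {C,G}; cost 1
[col 5] BGLMNQU: children BGLNU:{C}, MQ:{C,G} ∩→ {C}; cost 0
per-site changes: [3, 3, 3, 4, 3, 3]; total = 19

3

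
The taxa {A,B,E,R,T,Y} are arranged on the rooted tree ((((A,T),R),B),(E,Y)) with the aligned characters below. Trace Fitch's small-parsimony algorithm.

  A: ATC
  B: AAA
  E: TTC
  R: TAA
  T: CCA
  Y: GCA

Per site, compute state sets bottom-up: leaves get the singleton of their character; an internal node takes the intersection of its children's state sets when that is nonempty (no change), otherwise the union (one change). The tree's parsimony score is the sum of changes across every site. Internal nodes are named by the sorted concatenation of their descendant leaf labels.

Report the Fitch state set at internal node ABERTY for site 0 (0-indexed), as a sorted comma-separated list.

[col 0] AT: children A:{A}, T:{C} ∪→ {A,C}; cost 1
[col 0] ART: children AT:{A,C}, R:{T} ∪→ {A,C,T}; cost 1
[col 0] ABRT: children ART:{A,C,T}, B:{A} ∩→ {A}; cost 0
[col 0] EY: children E:{T}, Y:{G} ∪→ {G,T}; cost 1
[col 0] ABERTY: children ABRT:{A}, EY:{G,T} ∪→ {A,G,T}; cost 1
[col 1] AT: children A:{T}, T:{C} ∪→ {C,T}; cost 1
[col 1] ART: children AT:{C,T}, R:{A} ∪→ {A,C,T}; cost 1
[col 1] ABRT: children ART:{A,C,T}, B:{A} ∩→ {A}; cost 0
[col 1] EY: children E:{T}, Y:{C} ∪→ {C,T}; cost 1
[col 1] ABERTY: children ABRT:{A}, EY:{C,T} ∪→ {A,C,T}; cost 1
[col 2] AT: children A:{C}, T:{A} ∪→ {A,C}; cost 1
[col 2] ART: children AT:{A,C}, R:{A} ∩→ {A}; cost 0
[col 2] ABRT: children ART:{A}, B:{A} ∩→ {A}; cost 0
[col 2] EY: children E:{C}, Y:{A} ∪→ {A,C}; cost 1
[col 2] ABERTY: children ABRT:{A}, EY:{A,C} ∩→ {A}; cost 0
per-site changes: [4, 4, 2]; total = 10

A,G,T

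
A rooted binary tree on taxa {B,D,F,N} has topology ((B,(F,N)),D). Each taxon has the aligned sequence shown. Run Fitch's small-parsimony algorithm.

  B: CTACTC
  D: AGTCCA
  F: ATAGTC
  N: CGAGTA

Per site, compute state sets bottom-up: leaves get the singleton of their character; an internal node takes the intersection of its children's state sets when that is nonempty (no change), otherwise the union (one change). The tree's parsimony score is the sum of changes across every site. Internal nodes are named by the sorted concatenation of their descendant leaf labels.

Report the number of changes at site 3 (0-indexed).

1

site 0, node FN: F={A} ∪ N={C} → {A,C} (+1)
site 0, node BFN: B={C} ∩ FN={A,C} → {C} (+0)
site 0, node BDFN: BFN={C} ∪ D={A} → {A,C} (+1)
site 1, node FN: F={T} ∪ N={G} → {G,T} (+1)
site 1, node BFN: B={T} ∩ FN={G,T} → {T} (+0)
site 1, node BDFN: BFN={T} ∪ D={G} → {G,T} (+1)
site 2, node FN: F={A} ∩ N={A} → {A} (+0)
site 2, node BFN: B={A} ∩ FN={A} → {A} (+0)
site 2, node BDFN: BFN={A} ∪ D={T} → {A,T} (+1)
site 3, node FN: F={G} ∩ N={G} → {G} (+0)
site 3, node BFN: B={C} ∪ FN={G} → {C,G} (+1)
site 3, node BDFN: BFN={C,G} ∩ D={C} → {C} (+0)
site 4, node FN: F={T} ∩ N={T} → {T} (+0)
site 4, node BFN: B={T} ∩ FN={T} → {T} (+0)
site 4, node BDFN: BFN={T} ∪ D={C} → {C,T} (+1)
site 5, node FN: F={C} ∪ N={A} → {A,C} (+1)
site 5, node BFN: B={C} ∩ FN={A,C} → {C} (+0)
site 5, node BDFN: BFN={C} ∪ D={A} → {A,C} (+1)
per-site changes: [2, 2, 1, 1, 1, 2]; total = 9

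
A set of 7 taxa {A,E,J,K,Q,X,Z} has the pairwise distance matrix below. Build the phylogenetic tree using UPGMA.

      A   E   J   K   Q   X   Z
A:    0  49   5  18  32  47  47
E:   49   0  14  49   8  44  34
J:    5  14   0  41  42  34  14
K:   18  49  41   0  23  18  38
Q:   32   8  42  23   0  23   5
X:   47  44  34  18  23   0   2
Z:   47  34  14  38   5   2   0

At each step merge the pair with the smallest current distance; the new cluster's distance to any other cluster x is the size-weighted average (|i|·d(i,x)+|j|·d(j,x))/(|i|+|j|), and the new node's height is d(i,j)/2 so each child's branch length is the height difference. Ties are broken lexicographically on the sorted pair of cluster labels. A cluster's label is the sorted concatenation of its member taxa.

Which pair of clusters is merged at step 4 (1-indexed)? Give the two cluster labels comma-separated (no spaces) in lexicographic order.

iteration 1: select X,Z (d=2); attach at lengths (1, 1); label the merged cluster XZ
  updated: d(A,XZ)=47, d(E,XZ)=39, d(J,XZ)=24, d(K,XZ)=28, d(Q,XZ)=14
iteration 2: select A,J (d=5); attach at lengths (5/2, 5/2); label the merged cluster AJ
  updated: d(AJ,E)=63/2, d(AJ,K)=59/2, d(AJ,Q)=37, d(AJ,XZ)=71/2
iteration 3: select E,Q (d=8); attach at lengths (4, 4); label the merged cluster EQ
  updated: d(AJ,EQ)=137/4, d(EQ,K)=36, d(EQ,XZ)=53/2
iteration 4: select EQ,XZ (d=53/2); attach at lengths (37/4, 49/4); label the merged cluster EQXZ
  updated: d(AJ,EQXZ)=279/8, d(EQXZ,K)=32
iteration 5: select AJ,K (d=59/2); attach at lengths (49/4, 59/4); label the merged cluster AJK
  updated: d(AJK,EQXZ)=407/12
iteration 6: select AJK,EQXZ (d=407/12); attach at lengths (53/24, 89/24); label the merged cluster AEJKQXZ
final tree: (((A:5/2,J:5/2):49/4,K:59/4):53/24,((E:4,Q:4):37/4,(X:1,Z:1):49/4):89/24)
total length: 833/12

EQ,XZ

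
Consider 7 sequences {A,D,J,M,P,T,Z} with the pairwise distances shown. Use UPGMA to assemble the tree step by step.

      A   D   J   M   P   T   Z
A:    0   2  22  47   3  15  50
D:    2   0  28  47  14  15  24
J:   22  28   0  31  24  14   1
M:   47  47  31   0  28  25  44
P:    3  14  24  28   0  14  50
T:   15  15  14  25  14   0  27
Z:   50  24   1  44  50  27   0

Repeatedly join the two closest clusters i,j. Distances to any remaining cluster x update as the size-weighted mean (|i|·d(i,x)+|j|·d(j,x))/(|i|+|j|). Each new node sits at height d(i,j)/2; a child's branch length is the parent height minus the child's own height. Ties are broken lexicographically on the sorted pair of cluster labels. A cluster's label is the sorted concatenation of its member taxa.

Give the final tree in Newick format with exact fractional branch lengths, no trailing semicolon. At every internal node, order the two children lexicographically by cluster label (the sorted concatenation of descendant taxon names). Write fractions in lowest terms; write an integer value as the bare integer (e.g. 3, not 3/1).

(((((A:1,D:1):13/4,P:17/4):37/12,T:22/3):365/48,(J:1/2,Z:1/2):231/16):57/16,M:37/2)

1. join J+Z (d=1) ⇒ JZ; edges |J|=1/2, |Z|=1/2
  updated: d(A,JZ)=36, d(D,JZ)=26, d(JZ,M)=75/2, d(JZ,P)=37, d(JZ,T)=41/2
2. join A+D (d=2) ⇒ AD; edges |A|=1, |D|=1
  updated: d(AD,JZ)=31, d(AD,M)=47, d(AD,P)=17/2, d(AD,T)=15
3. join AD+P (d=17/2) ⇒ ADP; edges |AD|=13/4, |P|=17/4
  updated: d(ADP,JZ)=33, d(ADP,M)=122/3, d(ADP,T)=44/3
4. join ADP+T (d=44/3) ⇒ ADPT; edges |ADP|=37/12, |T|=22/3
  updated: d(ADPT,JZ)=239/8, d(ADPT,M)=147/4
5. join ADPT+JZ (d=239/8) ⇒ ADJPTZ; edges |ADPT|=365/48, |JZ|=231/16
  updated: d(ADJPTZ,M)=37
6. join ADJPTZ+M (d=37) ⇒ ADJMPTZ; edges |ADJPTZ|=57/16, |M|=37/2
final tree: (((((A:1,D:1):13/4,P:17/4):37/12,T:22/3):365/48,(J:1/2,Z:1/2):231/16):57/16,M:37/2)
total length: 3121/48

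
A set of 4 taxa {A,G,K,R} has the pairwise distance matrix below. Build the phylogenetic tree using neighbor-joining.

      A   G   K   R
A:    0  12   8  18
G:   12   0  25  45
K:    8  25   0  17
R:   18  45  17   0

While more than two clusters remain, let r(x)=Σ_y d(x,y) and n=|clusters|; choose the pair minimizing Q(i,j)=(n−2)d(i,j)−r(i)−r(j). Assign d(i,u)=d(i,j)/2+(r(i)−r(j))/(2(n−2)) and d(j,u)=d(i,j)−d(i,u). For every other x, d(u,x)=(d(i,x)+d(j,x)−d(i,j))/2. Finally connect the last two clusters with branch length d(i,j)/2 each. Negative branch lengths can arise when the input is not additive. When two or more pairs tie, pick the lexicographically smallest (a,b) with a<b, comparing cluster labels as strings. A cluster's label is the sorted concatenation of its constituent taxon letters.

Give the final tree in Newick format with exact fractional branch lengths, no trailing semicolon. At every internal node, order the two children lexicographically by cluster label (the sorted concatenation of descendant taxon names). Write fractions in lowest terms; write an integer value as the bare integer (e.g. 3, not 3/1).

(((A:-5,G:17):19/2,K:1):8,R:8)

step 1: merge (A,G) at d=12, Q=-96; branch lengths A→-5, G→17; new cluster AG
  updated: d(AG,K)=21/2, d(AG,R)=51/2
step 2: merge (AG,K) at d=21/2, Q=-53; branch lengths AG→19/2, K→1; new cluster AGK
  updated: d(AGK,R)=16
step 3: merge (AGK,R) at d=16; branch lengths AGK→8, R→8; new cluster AGKR
final tree: (((A:-5,G:17):19/2,K:1):8,R:8)
total length: 77/2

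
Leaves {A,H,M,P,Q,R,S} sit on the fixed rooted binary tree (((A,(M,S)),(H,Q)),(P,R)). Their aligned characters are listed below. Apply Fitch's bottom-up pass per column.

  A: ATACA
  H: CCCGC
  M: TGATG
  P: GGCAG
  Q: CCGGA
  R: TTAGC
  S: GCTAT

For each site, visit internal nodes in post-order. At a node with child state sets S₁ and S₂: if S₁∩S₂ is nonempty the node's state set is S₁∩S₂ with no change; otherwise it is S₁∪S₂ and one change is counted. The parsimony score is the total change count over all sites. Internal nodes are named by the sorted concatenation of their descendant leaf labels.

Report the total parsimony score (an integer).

site 0, node MS: M={T} ∪ S={G} → {G,T} (+1)
site 0, node AMS: A={A} ∪ MS={G,T} → {A,G,T} (+1)
site 0, node HQ: H={C} ∩ Q={C} → {C} (+0)
site 0, node AHMQS: AMS={A,G,T} ∪ HQ={C} → {A,C,G,T} (+1)
site 0, node PR: P={G} ∪ R={T} → {G,T} (+1)
site 0, node AHMPQRS: AHMQS={A,C,G,T} ∩ PR={G,T} → {G,T} (+0)
site 1, node MS: M={G} ∪ S={C} → {C,G} (+1)
site 1, node AMS: A={T} ∪ MS={C,G} → {C,G,T} (+1)
site 1, node HQ: H={C} ∩ Q={C} → {C} (+0)
site 1, node AHMQS: AMS={C,G,T} ∩ HQ={C} → {C} (+0)
site 1, node PR: P={G} ∪ R={T} → {G,T} (+1)
site 1, node AHMPQRS: AHMQS={C} ∪ PR={G,T} → {C,G,T} (+1)
site 2, node MS: M={A} ∪ S={T} → {A,T} (+1)
site 2, node AMS: A={A} ∩ MS={A,T} → {A} (+0)
site 2, node HQ: H={C} ∪ Q={G} → {C,G} (+1)
site 2, node AHMQS: AMS={A} ∪ HQ={C,G} → {A,C,G} (+1)
site 2, node PR: P={C} ∪ R={A} → {A,C} (+1)
site 2, node AHMPQRS: AHMQS={A,C,G} ∩ PR={A,C} → {A,C} (+0)
site 3, node MS: M={T} ∪ S={A} → {A,T} (+1)
site 3, node AMS: A={C} ∪ MS={A,T} → {A,C,T} (+1)
site 3, node HQ: H={G} ∩ Q={G} → {G} (+0)
site 3, node AHMQS: AMS={A,C,T} ∪ HQ={G} → {A,C,G,T} (+1)
site 3, node PR: P={A} ∪ R={G} → {A,G} (+1)
site 3, node AHMPQRS: AHMQS={A,C,G,T} ∩ PR={A,G} → {A,G} (+0)
site 4, node MS: M={G} ∪ S={T} → {G,T} (+1)
site 4, node AMS: A={A} ∪ MS={G,T} → {A,G,T} (+1)
site 4, node HQ: H={C} ∪ Q={A} → {A,C} (+1)
site 4, node AHMQS: AMS={A,G,T} ∩ HQ={A,C} → {A} (+0)
site 4, node PR: P={G} ∪ R={C} → {C,G} (+1)
site 4, node AHMPQRS: AHMQS={A} ∪ PR={C,G} → {A,C,G} (+1)
per-site changes: [4, 4, 4, 4, 5]; total = 21

21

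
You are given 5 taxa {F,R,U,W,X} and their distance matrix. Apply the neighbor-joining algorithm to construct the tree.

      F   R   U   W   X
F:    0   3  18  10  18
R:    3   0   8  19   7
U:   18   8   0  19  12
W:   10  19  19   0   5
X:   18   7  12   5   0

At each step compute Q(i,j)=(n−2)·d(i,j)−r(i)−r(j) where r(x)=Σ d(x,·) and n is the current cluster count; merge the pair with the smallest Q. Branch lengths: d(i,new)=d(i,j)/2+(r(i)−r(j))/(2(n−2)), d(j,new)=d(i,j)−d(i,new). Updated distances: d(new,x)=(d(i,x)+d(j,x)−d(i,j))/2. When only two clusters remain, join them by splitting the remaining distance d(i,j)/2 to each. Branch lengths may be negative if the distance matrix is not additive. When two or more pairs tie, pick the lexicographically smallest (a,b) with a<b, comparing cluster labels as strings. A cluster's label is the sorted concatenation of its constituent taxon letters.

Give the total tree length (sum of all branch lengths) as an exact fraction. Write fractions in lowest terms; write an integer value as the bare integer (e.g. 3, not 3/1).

25

1. join W+X (d=5, Q=-80) ⇒ WX; edges |W|=13/3, |X|=2/3
  updated: d(F,WX)=23/2, d(R,WX)=21/2, d(U,WX)=13
2. join F+R (d=3, Q=-48) ⇒ FR; edges |F|=17/4, |R|=-5/4
  updated: d(FR,U)=23/2, d(FR,WX)=19/2
3. join FR+U (d=23/2, Q=-34) ⇒ FRU; edges |FR|=4, |U|=15/2
  updated: d(FRU,WX)=11/2
4. join FRU+WX (d=11/2) ⇒ FRUWX; edges |FRU|=11/4, |WX|=11/4
final tree: (((F:17/4,R:-5/4):4,U:15/2):11/4,(W:13/3,X:2/3):11/4)
total length: 25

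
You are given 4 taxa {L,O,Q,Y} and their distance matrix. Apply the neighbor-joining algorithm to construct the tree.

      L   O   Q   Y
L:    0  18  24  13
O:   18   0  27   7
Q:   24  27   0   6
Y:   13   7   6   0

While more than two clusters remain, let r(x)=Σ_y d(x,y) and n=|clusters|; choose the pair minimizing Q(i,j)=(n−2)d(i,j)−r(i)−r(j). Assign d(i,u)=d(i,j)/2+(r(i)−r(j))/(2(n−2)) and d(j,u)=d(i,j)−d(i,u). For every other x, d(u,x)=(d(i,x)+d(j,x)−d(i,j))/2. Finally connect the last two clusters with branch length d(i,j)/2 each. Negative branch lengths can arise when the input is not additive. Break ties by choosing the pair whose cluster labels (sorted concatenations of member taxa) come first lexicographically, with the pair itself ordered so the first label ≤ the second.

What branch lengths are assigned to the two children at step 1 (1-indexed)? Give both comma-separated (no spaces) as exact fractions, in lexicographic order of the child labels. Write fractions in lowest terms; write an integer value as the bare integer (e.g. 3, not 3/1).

39/4,33/4

step 1: merge (L,O) at d=18, Q=-71; branch lengths L→39/4, O→33/4; new cluster LO
  updated: d(LO,Q)=33/2, d(LO,Y)=1
step 2: merge (LO,Q) at d=33/2, Q=-47/2; branch lengths LO→23/4, Q→43/4; new cluster LOQ
  updated: d(LOQ,Y)=-19/4
step 3: merge (LOQ,Y) at d=-19/4; branch lengths LOQ→-19/8, Y→-19/8; new cluster LOQY
final tree: (((L:39/4,O:33/4):23/4,Q:43/4):-19/8,Y:-19/8)
total length: 119/4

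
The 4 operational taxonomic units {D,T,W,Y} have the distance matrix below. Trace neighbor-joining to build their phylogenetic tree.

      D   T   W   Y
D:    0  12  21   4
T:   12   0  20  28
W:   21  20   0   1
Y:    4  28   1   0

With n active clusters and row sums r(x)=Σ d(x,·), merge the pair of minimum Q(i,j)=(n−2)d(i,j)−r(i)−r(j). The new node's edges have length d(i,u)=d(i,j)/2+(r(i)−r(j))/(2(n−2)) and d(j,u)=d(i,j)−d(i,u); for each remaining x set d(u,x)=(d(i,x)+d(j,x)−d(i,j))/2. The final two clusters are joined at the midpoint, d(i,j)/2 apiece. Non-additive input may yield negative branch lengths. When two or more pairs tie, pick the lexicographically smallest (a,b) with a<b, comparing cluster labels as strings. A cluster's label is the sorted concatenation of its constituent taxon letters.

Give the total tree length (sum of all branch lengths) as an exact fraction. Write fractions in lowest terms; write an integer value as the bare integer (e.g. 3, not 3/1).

99/4

step 1: merge (D,T) at d=12, Q=-73; branch lengths D→1/4, T→47/4; new cluster DT
  updated: d(DT,W)=29/2, d(DT,Y)=10
step 2: merge (DT,W) at d=29/2, Q=-51/2; branch lengths DT→47/4, W→11/4; new cluster DTW
  updated: d(DTW,Y)=-7/4
step 3: merge (DTW,Y) at d=-7/4; branch lengths DTW→-7/8, Y→-7/8; new cluster DTWY
final tree: (((D:1/4,T:47/4):47/4,W:11/4):-7/8,Y:-7/8)
total length: 99/4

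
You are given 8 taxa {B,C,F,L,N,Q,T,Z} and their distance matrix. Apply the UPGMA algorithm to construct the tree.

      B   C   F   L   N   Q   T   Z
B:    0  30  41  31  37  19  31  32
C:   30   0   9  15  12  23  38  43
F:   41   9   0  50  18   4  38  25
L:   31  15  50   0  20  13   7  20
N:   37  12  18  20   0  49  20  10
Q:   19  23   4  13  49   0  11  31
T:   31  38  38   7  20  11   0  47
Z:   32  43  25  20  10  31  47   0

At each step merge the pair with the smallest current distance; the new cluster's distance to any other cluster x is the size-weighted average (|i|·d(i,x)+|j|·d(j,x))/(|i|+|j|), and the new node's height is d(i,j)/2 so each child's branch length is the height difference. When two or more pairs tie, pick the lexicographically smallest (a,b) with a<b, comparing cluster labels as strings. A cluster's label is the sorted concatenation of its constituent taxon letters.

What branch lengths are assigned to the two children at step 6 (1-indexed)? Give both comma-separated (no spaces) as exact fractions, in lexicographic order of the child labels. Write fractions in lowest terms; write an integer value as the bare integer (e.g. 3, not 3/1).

1. join F+Q (d=4) ⇒ FQ; edges |F|=2, |Q|=2
  updated: d(B,FQ)=30, d(C,FQ)=16, d(FQ,L)=63/2, d(FQ,N)=67/2, d(FQ,T)=49/2, d(FQ,Z)=28
2. join L+T (d=7) ⇒ LT; edges |L|=7/2, |T|=7/2
  updated: d(B,LT)=31, d(C,LT)=53/2, d(FQ,LT)=28, d(LT,N)=20, d(LT,Z)=67/2
3. join N+Z (d=10) ⇒ NZ; edges |N|=5, |Z|=5
  updated: d(B,NZ)=69/2, d(C,NZ)=55/2, d(FQ,NZ)=123/4, d(LT,NZ)=107/4
4. join C+FQ (d=16) ⇒ CFQ; edges |C|=8, |FQ|=6
  updated: d(B,CFQ)=30, d(CFQ,LT)=55/2, d(CFQ,NZ)=89/3
5. join LT+NZ (d=107/4) ⇒ LNTZ; edges |LT|=79/8, |NZ|=67/8
  updated: d(B,LNTZ)=131/4, d(CFQ,LNTZ)=343/12
6. join CFQ+LNTZ (d=343/12) ⇒ CFLNQTZ; edges |CFQ|=151/24, |LNTZ|=11/12
  updated: d(B,CFLNQTZ)=221/7
7. join B+CFLNQTZ (d=221/7) ⇒ BCFLNQTZ; edges |B|=221/14, |CFLNQTZ|=251/168
final tree: (B:221/14,((C:8,(F:2,Q:2):6):151/24,((L:7/2,T:7/2):79/8,(N:5,Z:5):67/8):11/12):251/168)
total length: 3265/42

151/24,11/12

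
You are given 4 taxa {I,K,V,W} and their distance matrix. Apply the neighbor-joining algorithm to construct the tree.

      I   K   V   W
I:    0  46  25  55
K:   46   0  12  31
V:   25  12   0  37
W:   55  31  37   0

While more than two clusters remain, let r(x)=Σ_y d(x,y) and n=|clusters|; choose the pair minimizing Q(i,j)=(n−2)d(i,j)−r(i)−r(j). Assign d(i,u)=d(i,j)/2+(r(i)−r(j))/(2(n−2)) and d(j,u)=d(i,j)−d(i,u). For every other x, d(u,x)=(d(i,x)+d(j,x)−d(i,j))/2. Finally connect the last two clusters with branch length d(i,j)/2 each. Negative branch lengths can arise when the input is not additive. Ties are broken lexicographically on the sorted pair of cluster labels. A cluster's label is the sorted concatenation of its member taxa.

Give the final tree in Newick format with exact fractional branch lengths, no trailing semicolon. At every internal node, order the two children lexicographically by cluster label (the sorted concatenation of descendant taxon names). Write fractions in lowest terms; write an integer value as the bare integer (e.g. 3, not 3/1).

(((I:51/2,V:-1/2):19/2,K:7):12,W:12)

iteration 1: select I,V (d=25, Q=-150); attach at lengths (51/2, -1/2); label the merged cluster IV
  updated: d(IV,K)=33/2, d(IV,W)=67/2
iteration 2: select IV,K (d=33/2, Q=-81); attach at lengths (19/2, 7); label the merged cluster IKV
  updated: d(IKV,W)=24
iteration 3: select IKV,W (d=24); attach at lengths (12, 12); label the merged cluster IKVW
final tree: (((I:51/2,V:-1/2):19/2,K:7):12,W:12)
total length: 131/2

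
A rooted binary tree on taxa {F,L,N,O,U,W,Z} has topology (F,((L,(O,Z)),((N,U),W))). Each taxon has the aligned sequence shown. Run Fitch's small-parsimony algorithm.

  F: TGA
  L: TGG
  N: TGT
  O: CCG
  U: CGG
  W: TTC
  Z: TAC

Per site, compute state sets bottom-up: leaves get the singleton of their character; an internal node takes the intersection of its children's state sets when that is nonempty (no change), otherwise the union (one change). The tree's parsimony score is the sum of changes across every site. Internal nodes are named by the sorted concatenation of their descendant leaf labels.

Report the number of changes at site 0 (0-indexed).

site 0, node OZ: O={C} ∪ Z={T} → {C,T} (+1)
site 0, node LOZ: L={T} ∩ OZ={C,T} → {T} (+0)
site 0, node NU: N={T} ∪ U={C} → {C,T} (+1)
site 0, node NUW: NU={C,T} ∩ W={T} → {T} (+0)
site 0, node LNOUWZ: LOZ={T} ∩ NUW={T} → {T} (+0)
site 0, node FLNOUWZ: F={T} ∩ LNOUWZ={T} → {T} (+0)
site 1, node OZ: O={C} ∪ Z={A} → {A,C} (+1)
site 1, node LOZ: L={G} ∪ OZ={A,C} → {A,C,G} (+1)
site 1, node NU: N={G} ∩ U={G} → {G} (+0)
site 1, node NUW: NU={G} ∪ W={T} → {G,T} (+1)
site 1, node LNOUWZ: LOZ={A,C,G} ∩ NUW={G,T} → {G} (+0)
site 1, node FLNOUWZ: F={G} ∩ LNOUWZ={G} → {G} (+0)
site 2, node OZ: O={G} ∪ Z={C} → {C,G} (+1)
site 2, node LOZ: L={G} ∩ OZ={C,G} → {G} (+0)
site 2, node NU: N={T} ∪ U={G} → {G,T} (+1)
site 2, node NUW: NU={G,T} ∪ W={C} → {C,G,T} (+1)
site 2, node LNOUWZ: LOZ={G} ∩ NUW={C,G,T} → {G} (+0)
site 2, node FLNOUWZ: F={A} ∪ LNOUWZ={G} → {A,G} (+1)
per-site changes: [2, 3, 4]; total = 9

2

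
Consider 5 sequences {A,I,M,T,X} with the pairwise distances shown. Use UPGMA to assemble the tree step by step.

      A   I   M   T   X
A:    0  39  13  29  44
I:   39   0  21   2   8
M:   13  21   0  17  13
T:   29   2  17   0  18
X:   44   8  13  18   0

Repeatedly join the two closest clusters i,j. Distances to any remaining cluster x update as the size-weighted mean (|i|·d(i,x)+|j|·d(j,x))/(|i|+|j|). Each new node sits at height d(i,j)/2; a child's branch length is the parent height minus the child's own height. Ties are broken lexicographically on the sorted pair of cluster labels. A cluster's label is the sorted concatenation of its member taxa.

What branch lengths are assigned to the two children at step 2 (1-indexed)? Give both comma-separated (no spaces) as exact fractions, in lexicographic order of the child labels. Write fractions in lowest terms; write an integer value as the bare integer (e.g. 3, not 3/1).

13/2,13/2

step 1: merge (I,T) at d=2; branch lengths I→1, T→1; new cluster IT
  updated: d(A,IT)=34, d(IT,M)=19, d(IT,X)=13
step 2: merge (A,M) at d=13; branch lengths A→13/2, M→13/2; new cluster AM
  updated: d(AM,IT)=53/2, d(AM,X)=57/2
step 3: merge (IT,X) at d=13; branch lengths IT→11/2, X→13/2; new cluster ITX
  updated: d(AM,ITX)=163/6
step 4: merge (AM,ITX) at d=163/6; branch lengths AM→85/12, ITX→85/12; new cluster AIMTX
final tree: ((A:13/2,M:13/2):85/12,((I:1,T:1):11/2,X:13/2):85/12)
total length: 247/6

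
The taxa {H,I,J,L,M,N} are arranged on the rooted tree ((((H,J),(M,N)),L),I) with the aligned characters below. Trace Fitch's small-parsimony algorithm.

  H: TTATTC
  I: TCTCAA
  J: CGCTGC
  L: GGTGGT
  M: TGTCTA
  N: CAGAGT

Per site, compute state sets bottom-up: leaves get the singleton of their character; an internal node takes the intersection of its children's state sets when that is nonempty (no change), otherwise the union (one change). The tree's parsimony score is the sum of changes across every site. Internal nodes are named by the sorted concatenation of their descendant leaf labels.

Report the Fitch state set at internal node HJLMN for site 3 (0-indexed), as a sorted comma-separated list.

site 0, node HJ: H={T} ∪ J={C} → {C,T} (+1)
site 0, node MN: M={T} ∪ N={C} → {C,T} (+1)
site 0, node HJMN: HJ={C,T} ∩ MN={C,T} → {C,T} (+0)
site 0, node HJLMN: HJMN={C,T} ∪ L={G} → {C,G,T} (+1)
site 0, node HIJLMN: HJLMN={C,G,T} ∩ I={T} → {T} (+0)
site 1, node HJ: H={T} ∪ J={G} → {G,T} (+1)
site 1, node MN: M={G} ∪ N={A} → {A,G} (+1)
site 1, node HJMN: HJ={G,T} ∩ MN={A,G} → {G} (+0)
site 1, node HJLMN: HJMN={G} ∩ L={G} → {G} (+0)
site 1, node HIJLMN: HJLMN={G} ∪ I={C} → {C,G} (+1)
site 2, node HJ: H={A} ∪ J={C} → {A,C} (+1)
site 2, node MN: M={T} ∪ N={G} → {G,T} (+1)
site 2, node HJMN: HJ={A,C} ∪ MN={G,T} → {A,C,G,T} (+1)
site 2, node HJLMN: HJMN={A,C,G,T} ∩ L={T} → {T} (+0)
site 2, node HIJLMN: HJLMN={T} ∩ I={T} → {T} (+0)
site 3, node HJ: H={T} ∩ J={T} → {T} (+0)
site 3, node MN: M={C} ∪ N={A} → {A,C} (+1)
site 3, node HJMN: HJ={T} ∪ MN={A,C} → {A,C,T} (+1)
site 3, node HJLMN: HJMN={A,C,T} ∪ L={G} → {A,C,G,T} (+1)
site 3, node HIJLMN: HJLMN={A,C,G,T} ∩ I={C} → {C} (+0)
site 4, node HJ: H={T} ∪ J={G} → {G,T} (+1)
site 4, node MN: M={T} ∪ N={G} → {G,T} (+1)
site 4, node HJMN: HJ={G,T} ∩ MN={G,T} → {G,T} (+0)
site 4, node HJLMN: HJMN={G,T} ∩ L={G} → {G} (+0)
site 4, node HIJLMN: HJLMN={G} ∪ I={A} → {A,G} (+1)
site 5, node HJ: H={C} ∩ J={C} → {C} (+0)
site 5, node MN: M={A} ∪ N={T} → {A,T} (+1)
site 5, node HJMN: HJ={C} ∪ MN={A,T} → {A,C,T} (+1)
site 5, node HJLMN: HJMN={A,C,T} ∩ L={T} → {T} (+0)
site 5, node HIJLMN: HJLMN={T} ∪ I={A} → {A,T} (+1)
per-site changes: [3, 3, 3, 3, 3, 3]; total = 18

A,C,G,T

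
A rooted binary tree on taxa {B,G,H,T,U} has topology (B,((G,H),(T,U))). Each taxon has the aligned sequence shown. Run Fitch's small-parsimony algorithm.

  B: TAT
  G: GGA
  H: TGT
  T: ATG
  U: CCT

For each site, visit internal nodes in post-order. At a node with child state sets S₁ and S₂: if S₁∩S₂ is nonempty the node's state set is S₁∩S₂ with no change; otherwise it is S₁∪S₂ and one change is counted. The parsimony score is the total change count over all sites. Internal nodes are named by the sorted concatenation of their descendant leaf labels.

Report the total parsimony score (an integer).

8

GH@0: {G} ∪ {T} = {G,T} (union, +1)
TU@0: {A} ∪ {C} = {A,C} (union, +1)
GHTU@0: {G,T} ∪ {A,C} = {A,C,G,T} (union, +1)
BGHTU@0: {T} ∩ {A,C,G,T} = {T} (intersection, +0)
GH@1: {G} ∩ {G} = {G} (intersection, +0)
TU@1: {T} ∪ {C} = {C,T} (union, +1)
GHTU@1: {G} ∪ {C,T} = {C,G,T} (union, +1)
BGHTU@1: {A} ∪ {C,G,T} = {A,C,G,T} (union, +1)
GH@2: {A} ∪ {T} = {A,T} (union, +1)
TU@2: {G} ∪ {T} = {G,T} (union, +1)
GHTU@2: {A,T} ∩ {G,T} = {T} (intersection, +0)
BGHTU@2: {T} ∩ {T} = {T} (intersection, +0)
per-site changes: [3, 3, 2]; total = 8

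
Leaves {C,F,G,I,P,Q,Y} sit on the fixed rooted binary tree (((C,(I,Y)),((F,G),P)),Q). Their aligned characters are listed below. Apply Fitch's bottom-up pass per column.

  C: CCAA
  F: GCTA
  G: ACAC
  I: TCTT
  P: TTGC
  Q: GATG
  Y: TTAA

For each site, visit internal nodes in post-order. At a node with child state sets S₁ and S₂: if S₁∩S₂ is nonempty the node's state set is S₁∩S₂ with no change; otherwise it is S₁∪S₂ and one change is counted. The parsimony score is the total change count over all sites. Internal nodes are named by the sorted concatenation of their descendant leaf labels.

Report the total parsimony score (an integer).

15

site 0, node IY: I={T} ∩ Y={T} → {T} (+0)
site 0, node CIY: C={C} ∪ IY={T} → {C,T} (+1)
site 0, node FG: F={G} ∪ G={A} → {A,G} (+1)
site 0, node FGP: FG={A,G} ∪ P={T} → {A,G,T} (+1)
site 0, node CFGIPY: CIY={C,T} ∩ FGP={A,G,T} → {T} (+0)
site 0, node CFGIPQY: CFGIPY={T} ∪ Q={G} → {G,T} (+1)
site 1, node IY: I={C} ∪ Y={T} → {C,T} (+1)
site 1, node CIY: C={C} ∩ IY={C,T} → {C} (+0)
site 1, node FG: F={C} ∩ G={C} → {C} (+0)
site 1, node FGP: FG={C} ∪ P={T} → {C,T} (+1)
site 1, node CFGIPY: CIY={C} ∩ FGP={C,T} → {C} (+0)
site 1, node CFGIPQY: CFGIPY={C} ∪ Q={A} → {A,C} (+1)
site 2, node IY: I={T} ∪ Y={A} → {A,T} (+1)
site 2, node CIY: C={A} ∩ IY={A,T} → {A} (+0)
site 2, node FG: F={T} ∪ G={A} → {A,T} (+1)
site 2, node FGP: FG={A,T} ∪ P={G} → {A,G,T} (+1)
site 2, node CFGIPY: CIY={A} ∩ FGP={A,G,T} → {A} (+0)
site 2, node CFGIPQY: CFGIPY={A} ∪ Q={T} → {A,T} (+1)
site 3, node IY: I={T} ∪ Y={A} → {A,T} (+1)
site 3, node CIY: C={A} ∩ IY={A,T} → {A} (+0)
site 3, node FG: F={A} ∪ G={C} → {A,C} (+1)
site 3, node FGP: FG={A,C} ∩ P={C} → {C} (+0)
site 3, node CFGIPY: CIY={A} ∪ FGP={C} → {A,C} (+1)
site 3, node CFGIPQY: CFGIPY={A,C} ∪ Q={G} → {A,C,G} (+1)
per-site changes: [4, 3, 4, 4]; total = 15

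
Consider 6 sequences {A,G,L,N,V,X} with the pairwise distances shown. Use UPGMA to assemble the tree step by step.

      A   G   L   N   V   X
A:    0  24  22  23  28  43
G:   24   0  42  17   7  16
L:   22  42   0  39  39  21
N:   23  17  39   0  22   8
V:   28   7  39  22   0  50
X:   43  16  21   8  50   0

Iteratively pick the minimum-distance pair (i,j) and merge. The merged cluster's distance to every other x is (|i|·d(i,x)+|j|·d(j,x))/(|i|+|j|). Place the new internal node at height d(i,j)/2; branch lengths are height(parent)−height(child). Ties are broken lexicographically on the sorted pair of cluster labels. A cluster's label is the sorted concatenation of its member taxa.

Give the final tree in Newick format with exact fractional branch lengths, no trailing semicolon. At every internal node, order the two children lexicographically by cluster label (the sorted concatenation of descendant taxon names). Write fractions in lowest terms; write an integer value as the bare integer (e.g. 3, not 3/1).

((A:11,L:11):83/16,((G:7/2,V:7/2):77/8,(N:4,X:4):73/8):49/16)

step 1: merge (G,V) at d=7; branch lengths G→7/2, V→7/2; new cluster GV
  updated: d(A,GV)=26, d(GV,L)=81/2, d(GV,N)=39/2, d(GV,X)=33
step 2: merge (N,X) at d=8; branch lengths N→4, X→4; new cluster NX
  updated: d(A,NX)=33, d(GV,NX)=105/4, d(L,NX)=30
step 3: merge (A,L) at d=22; branch lengths A→11, L→11; new cluster AL
  updated: d(AL,GV)=133/4, d(AL,NX)=63/2
step 4: merge (GV,NX) at d=105/4; branch lengths GV→77/8, NX→73/8; new cluster GNVX
  updated: d(AL,GNVX)=259/8
step 5: merge (AL,GNVX) at d=259/8; branch lengths AL→83/16, GNVX→49/16; new cluster AGLNVX
final tree: ((A:11,L:11):83/16,((G:7/2,V:7/2):77/8,(N:4,X:4):73/8):49/16)
total length: 64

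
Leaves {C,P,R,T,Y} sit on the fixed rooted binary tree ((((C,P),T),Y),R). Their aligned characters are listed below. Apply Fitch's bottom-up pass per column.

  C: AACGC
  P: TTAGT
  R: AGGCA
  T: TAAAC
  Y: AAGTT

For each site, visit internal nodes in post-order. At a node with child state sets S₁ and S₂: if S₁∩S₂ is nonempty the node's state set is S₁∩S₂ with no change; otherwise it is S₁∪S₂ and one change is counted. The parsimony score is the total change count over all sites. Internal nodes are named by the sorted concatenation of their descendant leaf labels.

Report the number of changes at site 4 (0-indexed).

3

[col 0] CP: children C:{A}, P:{T} ∪→ {A,T}; cost 1
[col 0] CPT: children CP:{A,T}, T:{T} ∩→ {T}; cost 0
[col 0] CPTY: children CPT:{T}, Y:{A} ∪→ {A,T}; cost 1
[col 0] CPRTY: children CPTY:{A,T}, R:{A} ∩→ {A}; cost 0
[col 1] CP: children C:{A}, P:{T} ∪→ {A,T}; cost 1
[col 1] CPT: children CP:{A,T}, T:{A} ∩→ {A}; cost 0
[col 1] CPTY: children CPT:{A}, Y:{A} ∩→ {A}; cost 0
[col 1] CPRTY: children CPTY:{A}, R:{G} ∪→ {A,G}; cost 1
[col 2] CP: children C:{C}, P:{A} ∪→ {A,C}; cost 1
[col 2] CPT: children CP:{A,C}, T:{A} ∩→ {A}; cost 0
[col 2] CPTY: children CPT:{A}, Y:{G} ∪→ {A,G}; cost 1
[col 2] CPRTY: children CPTY:{A,G}, R:{G} ∩→ {G}; cost 0
[col 3] CP: children C:{G}, P:{G} ∩→ {G}; cost 0
[col 3] CPT: children CP:{G}, T:{A} ∪→ {A,G}; cost 1
[col 3] CPTY: children CPT:{A,G}, Y:{T} ∪→ {A,G,T}; cost 1
[col 3] CPRTY: children CPTY:{A,G,T}, R:{C} ∪→ {A,C,G,T}; cost 1
[col 4] CP: children C:{C}, P:{T} ∪→ {C,T}; cost 1
[col 4] CPT: children CP:{C,T}, T:{C} ∩→ {C}; cost 0
[col 4] CPTY: children CPT:{C}, Y:{T} ∪→ {C,T}; cost 1
[col 4] CPRTY: children CPTY:{C,T}, R:{A} ∪→ {A,C,T}; cost 1
per-site changes: [2, 2, 2, 3, 3]; total = 12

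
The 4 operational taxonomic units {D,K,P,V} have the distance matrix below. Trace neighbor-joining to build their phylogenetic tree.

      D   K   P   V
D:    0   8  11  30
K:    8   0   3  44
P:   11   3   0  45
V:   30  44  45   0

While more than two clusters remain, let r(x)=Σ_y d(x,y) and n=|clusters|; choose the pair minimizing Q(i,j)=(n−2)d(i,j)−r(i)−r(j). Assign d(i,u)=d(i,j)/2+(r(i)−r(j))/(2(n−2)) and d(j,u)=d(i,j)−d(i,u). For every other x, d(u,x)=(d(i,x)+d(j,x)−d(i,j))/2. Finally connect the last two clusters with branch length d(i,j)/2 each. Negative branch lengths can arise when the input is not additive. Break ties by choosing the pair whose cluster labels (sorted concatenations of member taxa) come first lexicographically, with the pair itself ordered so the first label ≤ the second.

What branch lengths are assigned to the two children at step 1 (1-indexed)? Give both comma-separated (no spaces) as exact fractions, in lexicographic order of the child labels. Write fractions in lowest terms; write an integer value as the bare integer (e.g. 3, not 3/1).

-5/2,65/2

step 1: merge (D,V) at d=30, Q=-108; branch lengths D→-5/2, V→65/2; new cluster DV
  updated: d(DV,K)=11, d(DV,P)=13
step 2: merge (DV,K) at d=11, Q=-27; branch lengths DV→21/2, K→1/2; new cluster DKV
  updated: d(DKV,P)=5/2
step 3: merge (DKV,P) at d=5/2; branch lengths DKV→5/4, P→5/4; new cluster DKPV
final tree: (((D:-5/2,V:65/2):21/2,K:1/2):5/4,P:5/4)
total length: 87/2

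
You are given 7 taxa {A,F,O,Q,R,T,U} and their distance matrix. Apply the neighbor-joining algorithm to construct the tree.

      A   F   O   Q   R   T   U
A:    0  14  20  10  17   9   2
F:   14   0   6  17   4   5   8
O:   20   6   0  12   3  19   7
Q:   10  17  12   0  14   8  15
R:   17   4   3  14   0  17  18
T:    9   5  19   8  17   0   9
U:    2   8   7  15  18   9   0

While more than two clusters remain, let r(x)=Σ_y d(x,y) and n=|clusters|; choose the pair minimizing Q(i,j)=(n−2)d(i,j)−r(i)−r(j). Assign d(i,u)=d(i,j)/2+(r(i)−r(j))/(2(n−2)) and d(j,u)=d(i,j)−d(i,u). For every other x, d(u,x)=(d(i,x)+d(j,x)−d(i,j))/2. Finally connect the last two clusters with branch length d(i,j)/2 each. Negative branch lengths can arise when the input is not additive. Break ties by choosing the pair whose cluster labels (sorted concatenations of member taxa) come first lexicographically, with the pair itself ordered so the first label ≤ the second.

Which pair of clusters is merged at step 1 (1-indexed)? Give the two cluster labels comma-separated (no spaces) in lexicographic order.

1. join O+R (d=3, Q=-125) ⇒ OR; edges |O|=9/10, |R|=21/10
  updated: d(A,OR)=17, d(F,OR)=7/2, d(OR,Q)=23/2, d(OR,T)=33/2, d(OR,U)=11
2. join F+OR (d=7/2, Q=-93) ⇒ FOR; edges |F|=1/4, |OR|=13/4
  updated: d(A,FOR)=55/4, d(FOR,Q)=25/2, d(FOR,T)=9, d(FOR,U)=31/4
3. join A+U (d=2, Q=-125/2) ⇒ AU; edges |A|=7/6, |U|=5/6
  updated: d(AU,FOR)=39/4, d(AU,Q)=23/2, d(AU,T)=8
4. join AU+FOR (d=39/4, Q=-41) ⇒ AFORU; edges |AU|=35/8, |FOR|=43/8
  updated: d(AFORU,Q)=57/8, d(AFORU,T)=29/8
5. join AFORU+Q (d=57/8, Q=-75/4) ⇒ AFOQRU; edges |AFORU|=11/8, |Q|=23/4
  updated: d(AFOQRU,T)=9/4
6. join AFOQRU+T (d=9/4) ⇒ AFOQRTU; edges |AFOQRU|=9/8, |T|=9/8
final tree: ((((A:7/6,U:5/6):35/8,(F:1/4,(O:9/10,R:21/10):13/4):43/8):11/8,Q:23/4):9/8,T:9/8)
total length: 221/8

O,R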